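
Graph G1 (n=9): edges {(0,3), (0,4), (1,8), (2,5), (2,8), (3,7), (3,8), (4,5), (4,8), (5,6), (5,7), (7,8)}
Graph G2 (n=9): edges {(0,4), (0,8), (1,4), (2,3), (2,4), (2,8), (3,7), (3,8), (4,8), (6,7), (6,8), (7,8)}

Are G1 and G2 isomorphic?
No, not isomorphic

The graphs are NOT isomorphic.

Degrees in G1: deg(0)=2, deg(1)=1, deg(2)=2, deg(3)=3, deg(4)=3, deg(5)=4, deg(6)=1, deg(7)=3, deg(8)=5.
Sorted degree sequence of G1: [5, 4, 3, 3, 3, 2, 2, 1, 1].
Degrees in G2: deg(0)=2, deg(1)=1, deg(2)=3, deg(3)=3, deg(4)=4, deg(5)=0, deg(6)=2, deg(7)=3, deg(8)=6.
Sorted degree sequence of G2: [6, 4, 3, 3, 3, 2, 2, 1, 0].
The (sorted) degree sequence is an isomorphism invariant, so since G1 and G2 have different degree sequences they cannot be isomorphic.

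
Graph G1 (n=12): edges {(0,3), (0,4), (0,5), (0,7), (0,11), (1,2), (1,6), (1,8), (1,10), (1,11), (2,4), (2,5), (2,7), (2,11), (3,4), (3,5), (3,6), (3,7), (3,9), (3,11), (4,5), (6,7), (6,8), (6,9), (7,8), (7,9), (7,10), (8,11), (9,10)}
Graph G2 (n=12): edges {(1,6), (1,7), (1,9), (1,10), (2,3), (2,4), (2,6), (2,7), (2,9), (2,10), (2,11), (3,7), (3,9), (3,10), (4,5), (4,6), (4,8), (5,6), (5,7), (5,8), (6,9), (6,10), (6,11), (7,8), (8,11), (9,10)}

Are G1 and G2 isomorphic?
No, not isomorphic

The graphs are NOT isomorphic.

Connected components of G1: 1 component(s) with vertex sets [[0, 1, 2, 3, 4, 5, 6, 7, 8, 9, 10, 11]], sizes [12].
Connected components of G2: 2 component(s) with vertex sets [[0], [1, 2, 3, 4, 5, 6, 7, 8, 9, 10, 11]], sizes [1, 11].
The number of connected components (and the multiset of component sizes) is an isomorphism invariant — an isomorphism maps each component of G1 bijectively onto a component of G2. Since G1 has 1 component(s) and G2 has 2, they cannot be isomorphic.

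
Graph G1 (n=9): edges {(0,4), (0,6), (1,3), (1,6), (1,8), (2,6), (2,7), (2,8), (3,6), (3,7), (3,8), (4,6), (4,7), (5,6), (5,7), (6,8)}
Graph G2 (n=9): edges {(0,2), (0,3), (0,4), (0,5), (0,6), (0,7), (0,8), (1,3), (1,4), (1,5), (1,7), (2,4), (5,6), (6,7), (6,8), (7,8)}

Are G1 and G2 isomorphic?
Yes, isomorphic

The graphs are isomorphic.
One valid mapping φ: V(G1) → V(G2): 0→2, 1→8, 2→5, 3→7, 4→4, 5→3, 6→0, 7→1, 8→6

Verify φ preserves adjacency — for each edge of G1, its image is an edge of G2:
  (0,4) → (φ(0),φ(4)) = (2,4) ∈ E(G2) ✓
  (0,6) → (φ(0),φ(6)) = (0,2) ∈ E(G2) ✓
  (1,3) → (φ(1),φ(3)) = (7,8) ∈ E(G2) ✓
  (1,6) → (φ(1),φ(6)) = (0,8) ∈ E(G2) ✓
  (1,8) → (φ(1),φ(8)) = (6,8) ∈ E(G2) ✓
  (2,6) → (φ(2),φ(6)) = (0,5) ∈ E(G2) ✓
  (2,7) → (φ(2),φ(7)) = (1,5) ∈ E(G2) ✓
  (2,8) → (φ(2),φ(8)) = (5,6) ∈ E(G2) ✓
  (3,6) → (φ(3),φ(6)) = (0,7) ∈ E(G2) ✓
  (3,7) → (φ(3),φ(7)) = (1,7) ∈ E(G2) ✓
  (3,8) → (φ(3),φ(8)) = (6,7) ∈ E(G2) ✓
  (4,6) → (φ(4),φ(6)) = (0,4) ∈ E(G2) ✓
  (4,7) → (φ(4),φ(7)) = (1,4) ∈ E(G2) ✓
  (5,6) → (φ(5),φ(6)) = (0,3) ∈ E(G2) ✓
  (5,7) → (φ(5),φ(7)) = (1,3) ∈ E(G2) ✓
  (6,8) → (φ(6),φ(8)) = (0,6) ∈ E(G2) ✓
All 16 edges of G1 map to edges of G2, and |E(G1)| = |E(G2)| = 16, so φ is a bijection on edges as well as vertices. Hence G1 ≅ G2.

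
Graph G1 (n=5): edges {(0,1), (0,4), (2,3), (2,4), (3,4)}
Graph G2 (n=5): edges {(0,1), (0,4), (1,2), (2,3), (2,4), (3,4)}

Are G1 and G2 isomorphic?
No, not isomorphic

The graphs are NOT isomorphic.

Counting edges: G1 has 5 edge(s); G2 has 6 edge(s).
Edge count is an isomorphism invariant (a bijection on vertices induces a bijection on edges), so differing edge counts rule out isomorphism.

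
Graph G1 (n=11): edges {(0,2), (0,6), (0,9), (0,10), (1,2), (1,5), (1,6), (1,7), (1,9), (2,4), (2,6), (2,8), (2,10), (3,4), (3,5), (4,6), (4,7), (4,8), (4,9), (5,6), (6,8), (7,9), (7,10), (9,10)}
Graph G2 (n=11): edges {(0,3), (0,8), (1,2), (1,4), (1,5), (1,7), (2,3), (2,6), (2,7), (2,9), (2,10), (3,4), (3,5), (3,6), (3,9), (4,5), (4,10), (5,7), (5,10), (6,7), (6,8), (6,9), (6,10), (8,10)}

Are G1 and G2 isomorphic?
Yes, isomorphic

The graphs are isomorphic.
One valid mapping φ: V(G1) → V(G2): 0→7, 1→10, 2→2, 3→0, 4→3, 5→8, 6→6, 7→4, 8→9, 9→5, 10→1

Verify φ preserves adjacency — for each edge of G1, its image is an edge of G2:
  (0,2) → (φ(0),φ(2)) = (2,7) ∈ E(G2) ✓
  (0,6) → (φ(0),φ(6)) = (6,7) ∈ E(G2) ✓
  (0,9) → (φ(0),φ(9)) = (5,7) ∈ E(G2) ✓
  (0,10) → (φ(0),φ(10)) = (1,7) ∈ E(G2) ✓
  (1,2) → (φ(1),φ(2)) = (2,10) ∈ E(G2) ✓
  (1,5) → (φ(1),φ(5)) = (8,10) ∈ E(G2) ✓
  (1,6) → (φ(1),φ(6)) = (6,10) ∈ E(G2) ✓
  (1,7) → (φ(1),φ(7)) = (4,10) ∈ E(G2) ✓
  (1,9) → (φ(1),φ(9)) = (5,10) ∈ E(G2) ✓
  (2,4) → (φ(2),φ(4)) = (2,3) ∈ E(G2) ✓
  (2,6) → (φ(2),φ(6)) = (2,6) ∈ E(G2) ✓
  (2,8) → (φ(2),φ(8)) = (2,9) ∈ E(G2) ✓
  (2,10) → (φ(2),φ(10)) = (1,2) ∈ E(G2) ✓
  (3,4) → (φ(3),φ(4)) = (0,3) ∈ E(G2) ✓
  (3,5) → (φ(3),φ(5)) = (0,8) ∈ E(G2) ✓
  (4,6) → (φ(4),φ(6)) = (3,6) ∈ E(G2) ✓
  (4,7) → (φ(4),φ(7)) = (3,4) ∈ E(G2) ✓
  (4,8) → (φ(4),φ(8)) = (3,9) ∈ E(G2) ✓
  (4,9) → (φ(4),φ(9)) = (3,5) ∈ E(G2) ✓
  (5,6) → (φ(5),φ(6)) = (6,8) ∈ E(G2) ✓
  (6,8) → (φ(6),φ(8)) = (6,9) ∈ E(G2) ✓
  (7,9) → (φ(7),φ(9)) = (4,5) ∈ E(G2) ✓
  (7,10) → (φ(7),φ(10)) = (1,4) ∈ E(G2) ✓
  (9,10) → (φ(9),φ(10)) = (1,5) ∈ E(G2) ✓
All 24 edges of G1 map to edges of G2, and |E(G1)| = |E(G2)| = 24, so φ is a bijection on edges as well as vertices. Hence G1 ≅ G2.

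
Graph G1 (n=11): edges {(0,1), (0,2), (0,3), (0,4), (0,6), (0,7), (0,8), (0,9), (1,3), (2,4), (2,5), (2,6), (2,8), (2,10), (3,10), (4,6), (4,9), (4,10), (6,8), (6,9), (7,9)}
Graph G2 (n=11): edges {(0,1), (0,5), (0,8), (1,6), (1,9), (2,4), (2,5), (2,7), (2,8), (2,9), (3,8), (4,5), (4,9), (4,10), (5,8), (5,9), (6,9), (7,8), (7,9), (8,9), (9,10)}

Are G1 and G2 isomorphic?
Yes, isomorphic

The graphs are isomorphic.
One valid mapping φ: V(G1) → V(G2): 0→9, 1→6, 2→8, 3→1, 4→5, 5→3, 6→2, 7→10, 8→7, 9→4, 10→0

Verify φ preserves adjacency — for each edge of G1, its image is an edge of G2:
  (0,1) → (φ(0),φ(1)) = (6,9) ∈ E(G2) ✓
  (0,2) → (φ(0),φ(2)) = (8,9) ∈ E(G2) ✓
  (0,3) → (φ(0),φ(3)) = (1,9) ∈ E(G2) ✓
  (0,4) → (φ(0),φ(4)) = (5,9) ∈ E(G2) ✓
  (0,6) → (φ(0),φ(6)) = (2,9) ∈ E(G2) ✓
  (0,7) → (φ(0),φ(7)) = (9,10) ∈ E(G2) ✓
  (0,8) → (φ(0),φ(8)) = (7,9) ∈ E(G2) ✓
  (0,9) → (φ(0),φ(9)) = (4,9) ∈ E(G2) ✓
  (1,3) → (φ(1),φ(3)) = (1,6) ∈ E(G2) ✓
  (2,4) → (φ(2),φ(4)) = (5,8) ∈ E(G2) ✓
  (2,5) → (φ(2),φ(5)) = (3,8) ∈ E(G2) ✓
  (2,6) → (φ(2),φ(6)) = (2,8) ∈ E(G2) ✓
  (2,8) → (φ(2),φ(8)) = (7,8) ∈ E(G2) ✓
  (2,10) → (φ(2),φ(10)) = (0,8) ∈ E(G2) ✓
  (3,10) → (φ(3),φ(10)) = (0,1) ∈ E(G2) ✓
  (4,6) → (φ(4),φ(6)) = (2,5) ∈ E(G2) ✓
  (4,9) → (φ(4),φ(9)) = (4,5) ∈ E(G2) ✓
  (4,10) → (φ(4),φ(10)) = (0,5) ∈ E(G2) ✓
  (6,8) → (φ(6),φ(8)) = (2,7) ∈ E(G2) ✓
  (6,9) → (φ(6),φ(9)) = (2,4) ∈ E(G2) ✓
  (7,9) → (φ(7),φ(9)) = (4,10) ∈ E(G2) ✓
All 21 edges of G1 map to edges of G2, and |E(G1)| = |E(G2)| = 21, so φ is a bijection on edges as well as vertices. Hence G1 ≅ G2.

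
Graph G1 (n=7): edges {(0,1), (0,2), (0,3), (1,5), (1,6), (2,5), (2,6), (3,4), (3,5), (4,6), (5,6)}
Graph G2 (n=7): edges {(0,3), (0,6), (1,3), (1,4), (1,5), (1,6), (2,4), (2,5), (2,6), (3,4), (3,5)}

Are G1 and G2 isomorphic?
Yes, isomorphic

The graphs are isomorphic.
One valid mapping φ: V(G1) → V(G2): 0→2, 1→4, 2→5, 3→6, 4→0, 5→1, 6→3

Verify φ preserves adjacency — for each edge of G1, its image is an edge of G2:
  (0,1) → (φ(0),φ(1)) = (2,4) ∈ E(G2) ✓
  (0,2) → (φ(0),φ(2)) = (2,5) ∈ E(G2) ✓
  (0,3) → (φ(0),φ(3)) = (2,6) ∈ E(G2) ✓
  (1,5) → (φ(1),φ(5)) = (1,4) ∈ E(G2) ✓
  (1,6) → (φ(1),φ(6)) = (3,4) ∈ E(G2) ✓
  (2,5) → (φ(2),φ(5)) = (1,5) ∈ E(G2) ✓
  (2,6) → (φ(2),φ(6)) = (3,5) ∈ E(G2) ✓
  (3,4) → (φ(3),φ(4)) = (0,6) ∈ E(G2) ✓
  (3,5) → (φ(3),φ(5)) = (1,6) ∈ E(G2) ✓
  (4,6) → (φ(4),φ(6)) = (0,3) ∈ E(G2) ✓
  (5,6) → (φ(5),φ(6)) = (1,3) ∈ E(G2) ✓
All 11 edges of G1 map to edges of G2, and |E(G1)| = |E(G2)| = 11, so φ is a bijection on edges as well as vertices. Hence G1 ≅ G2.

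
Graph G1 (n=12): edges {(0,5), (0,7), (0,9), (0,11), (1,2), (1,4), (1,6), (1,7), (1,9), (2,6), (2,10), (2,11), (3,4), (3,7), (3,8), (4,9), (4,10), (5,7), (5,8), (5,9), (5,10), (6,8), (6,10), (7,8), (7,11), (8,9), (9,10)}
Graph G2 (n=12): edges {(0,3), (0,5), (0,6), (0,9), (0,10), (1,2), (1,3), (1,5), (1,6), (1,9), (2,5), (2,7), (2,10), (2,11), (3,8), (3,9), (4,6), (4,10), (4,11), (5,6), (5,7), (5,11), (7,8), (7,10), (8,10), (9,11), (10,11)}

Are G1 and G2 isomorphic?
Yes, isomorphic

The graphs are isomorphic.
One valid mapping φ: V(G1) → V(G2): 0→7, 1→0, 2→3, 3→4, 4→6, 5→2, 6→9, 7→10, 8→11, 9→5, 10→1, 11→8

Verify φ preserves adjacency — for each edge of G1, its image is an edge of G2:
  (0,5) → (φ(0),φ(5)) = (2,7) ∈ E(G2) ✓
  (0,7) → (φ(0),φ(7)) = (7,10) ∈ E(G2) ✓
  (0,9) → (φ(0),φ(9)) = (5,7) ∈ E(G2) ✓
  (0,11) → (φ(0),φ(11)) = (7,8) ∈ E(G2) ✓
  (1,2) → (φ(1),φ(2)) = (0,3) ∈ E(G2) ✓
  (1,4) → (φ(1),φ(4)) = (0,6) ∈ E(G2) ✓
  (1,6) → (φ(1),φ(6)) = (0,9) ∈ E(G2) ✓
  (1,7) → (φ(1),φ(7)) = (0,10) ∈ E(G2) ✓
  (1,9) → (φ(1),φ(9)) = (0,5) ∈ E(G2) ✓
  (2,6) → (φ(2),φ(6)) = (3,9) ∈ E(G2) ✓
  (2,10) → (φ(2),φ(10)) = (1,3) ∈ E(G2) ✓
  (2,11) → (φ(2),φ(11)) = (3,8) ∈ E(G2) ✓
  (3,4) → (φ(3),φ(4)) = (4,6) ∈ E(G2) ✓
  (3,7) → (φ(3),φ(7)) = (4,10) ∈ E(G2) ✓
  (3,8) → (φ(3),φ(8)) = (4,11) ∈ E(G2) ✓
  (4,9) → (φ(4),φ(9)) = (5,6) ∈ E(G2) ✓
  (4,10) → (φ(4),φ(10)) = (1,6) ∈ E(G2) ✓
  (5,7) → (φ(5),φ(7)) = (2,10) ∈ E(G2) ✓
  (5,8) → (φ(5),φ(8)) = (2,11) ∈ E(G2) ✓
  (5,9) → (φ(5),φ(9)) = (2,5) ∈ E(G2) ✓
  (5,10) → (φ(5),φ(10)) = (1,2) ∈ E(G2) ✓
  (6,8) → (φ(6),φ(8)) = (9,11) ∈ E(G2) ✓
  (6,10) → (φ(6),φ(10)) = (1,9) ∈ E(G2) ✓
  (7,8) → (φ(7),φ(8)) = (10,11) ∈ E(G2) ✓
  (7,11) → (φ(7),φ(11)) = (8,10) ∈ E(G2) ✓
  (8,9) → (φ(8),φ(9)) = (5,11) ∈ E(G2) ✓
  (9,10) → (φ(9),φ(10)) = (1,5) ∈ E(G2) ✓
All 27 edges of G1 map to edges of G2, and |E(G1)| = |E(G2)| = 27, so φ is a bijection on edges as well as vertices. Hence G1 ≅ G2.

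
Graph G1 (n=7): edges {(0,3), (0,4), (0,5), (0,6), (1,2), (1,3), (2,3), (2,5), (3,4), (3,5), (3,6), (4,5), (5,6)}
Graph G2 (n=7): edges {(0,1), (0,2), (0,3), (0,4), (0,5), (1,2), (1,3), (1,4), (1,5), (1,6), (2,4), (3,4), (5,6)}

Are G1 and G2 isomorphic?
Yes, isomorphic

The graphs are isomorphic.
One valid mapping φ: V(G1) → V(G2): 0→4, 1→6, 2→5, 3→1, 4→2, 5→0, 6→3

Verify φ preserves adjacency — for each edge of G1, its image is an edge of G2:
  (0,3) → (φ(0),φ(3)) = (1,4) ∈ E(G2) ✓
  (0,4) → (φ(0),φ(4)) = (2,4) ∈ E(G2) ✓
  (0,5) → (φ(0),φ(5)) = (0,4) ∈ E(G2) ✓
  (0,6) → (φ(0),φ(6)) = (3,4) ∈ E(G2) ✓
  (1,2) → (φ(1),φ(2)) = (5,6) ∈ E(G2) ✓
  (1,3) → (φ(1),φ(3)) = (1,6) ∈ E(G2) ✓
  (2,3) → (φ(2),φ(3)) = (1,5) ∈ E(G2) ✓
  (2,5) → (φ(2),φ(5)) = (0,5) ∈ E(G2) ✓
  (3,4) → (φ(3),φ(4)) = (1,2) ∈ E(G2) ✓
  (3,5) → (φ(3),φ(5)) = (0,1) ∈ E(G2) ✓
  (3,6) → (φ(3),φ(6)) = (1,3) ∈ E(G2) ✓
  (4,5) → (φ(4),φ(5)) = (0,2) ∈ E(G2) ✓
  (5,6) → (φ(5),φ(6)) = (0,3) ∈ E(G2) ✓
All 13 edges of G1 map to edges of G2, and |E(G1)| = |E(G2)| = 13, so φ is a bijection on edges as well as vertices. Hence G1 ≅ G2.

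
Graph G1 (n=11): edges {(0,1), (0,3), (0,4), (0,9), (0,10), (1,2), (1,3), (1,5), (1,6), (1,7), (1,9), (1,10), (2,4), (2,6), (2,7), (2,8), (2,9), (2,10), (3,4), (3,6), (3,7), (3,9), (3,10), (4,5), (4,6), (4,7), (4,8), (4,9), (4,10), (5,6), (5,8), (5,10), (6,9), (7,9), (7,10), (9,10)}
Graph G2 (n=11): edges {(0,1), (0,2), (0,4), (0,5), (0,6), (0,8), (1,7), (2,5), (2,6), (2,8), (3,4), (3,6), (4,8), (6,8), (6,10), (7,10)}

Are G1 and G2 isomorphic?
No, not isomorphic

The graphs are NOT isomorphic.

Connected components of G1: 1 component(s) with vertex sets [[0, 1, 2, 3, 4, 5, 6, 7, 8, 9, 10]], sizes [11].
Connected components of G2: 2 component(s) with vertex sets [[9], [0, 1, 2, 3, 4, 5, 6, 7, 8, 10]], sizes [1, 10].
The number of connected components (and the multiset of component sizes) is an isomorphism invariant — an isomorphism maps each component of G1 bijectively onto a component of G2. Since G1 has 1 component(s) and G2 has 2, they cannot be isomorphic.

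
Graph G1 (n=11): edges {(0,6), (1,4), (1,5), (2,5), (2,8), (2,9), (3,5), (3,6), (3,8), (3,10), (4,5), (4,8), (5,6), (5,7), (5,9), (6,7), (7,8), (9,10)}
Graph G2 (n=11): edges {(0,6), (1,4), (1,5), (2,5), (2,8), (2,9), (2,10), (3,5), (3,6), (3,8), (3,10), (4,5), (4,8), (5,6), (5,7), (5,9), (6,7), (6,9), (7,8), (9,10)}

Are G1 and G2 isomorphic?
No, not isomorphic

The graphs are NOT isomorphic.

Counting edges: G1 has 18 edge(s); G2 has 20 edge(s).
Edge count is an isomorphism invariant (a bijection on vertices induces a bijection on edges), so differing edge counts rule out isomorphism.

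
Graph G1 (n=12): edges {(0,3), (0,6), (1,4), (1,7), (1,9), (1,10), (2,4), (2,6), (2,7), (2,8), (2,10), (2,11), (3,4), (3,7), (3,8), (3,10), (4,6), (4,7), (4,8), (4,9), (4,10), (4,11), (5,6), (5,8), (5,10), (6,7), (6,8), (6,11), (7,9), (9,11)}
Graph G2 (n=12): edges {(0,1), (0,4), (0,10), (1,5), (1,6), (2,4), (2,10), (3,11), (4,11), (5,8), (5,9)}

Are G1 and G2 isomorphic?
No, not isomorphic

The graphs are NOT isomorphic.

Connected components of G1: 1 component(s) with vertex sets [[0, 1, 2, 3, 4, 5, 6, 7, 8, 9, 10, 11]], sizes [12].
Connected components of G2: 2 component(s) with vertex sets [[7], [0, 1, 2, 3, 4, 5, 6, 8, 9, 10, 11]], sizes [1, 11].
The number of connected components (and the multiset of component sizes) is an isomorphism invariant — an isomorphism maps each component of G1 bijectively onto a component of G2. Since G1 has 1 component(s) and G2 has 2, they cannot be isomorphic.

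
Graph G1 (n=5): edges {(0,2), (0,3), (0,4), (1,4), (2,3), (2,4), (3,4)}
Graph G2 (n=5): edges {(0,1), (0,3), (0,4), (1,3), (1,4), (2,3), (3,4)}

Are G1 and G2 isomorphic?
Yes, isomorphic

The graphs are isomorphic.
One valid mapping φ: V(G1) → V(G2): 0→1, 1→2, 2→4, 3→0, 4→3

Verify φ preserves adjacency — for each edge of G1, its image is an edge of G2:
  (0,2) → (φ(0),φ(2)) = (1,4) ∈ E(G2) ✓
  (0,3) → (φ(0),φ(3)) = (0,1) ∈ E(G2) ✓
  (0,4) → (φ(0),φ(4)) = (1,3) ∈ E(G2) ✓
  (1,4) → (φ(1),φ(4)) = (2,3) ∈ E(G2) ✓
  (2,3) → (φ(2),φ(3)) = (0,4) ∈ E(G2) ✓
  (2,4) → (φ(2),φ(4)) = (3,4) ∈ E(G2) ✓
  (3,4) → (φ(3),φ(4)) = (0,3) ∈ E(G2) ✓
All 7 edges of G1 map to edges of G2, and |E(G1)| = |E(G2)| = 7, so φ is a bijection on edges as well as vertices. Hence G1 ≅ G2.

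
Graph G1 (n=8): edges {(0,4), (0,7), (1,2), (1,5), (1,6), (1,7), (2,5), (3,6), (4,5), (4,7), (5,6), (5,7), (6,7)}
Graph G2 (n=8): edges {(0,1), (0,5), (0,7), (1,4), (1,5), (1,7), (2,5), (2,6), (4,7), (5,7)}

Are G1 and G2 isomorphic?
No, not isomorphic

The graphs are NOT isomorphic.

Degrees in G1: deg(0)=2, deg(1)=4, deg(2)=2, deg(3)=1, deg(4)=3, deg(5)=5, deg(6)=4, deg(7)=5.
Sorted degree sequence of G1: [5, 5, 4, 4, 3, 2, 2, 1].
Degrees in G2: deg(0)=3, deg(1)=4, deg(2)=2, deg(3)=0, deg(4)=2, deg(5)=4, deg(6)=1, deg(7)=4.
Sorted degree sequence of G2: [4, 4, 4, 3, 2, 2, 1, 0].
The (sorted) degree sequence is an isomorphism invariant, so since G1 and G2 have different degree sequences they cannot be isomorphic.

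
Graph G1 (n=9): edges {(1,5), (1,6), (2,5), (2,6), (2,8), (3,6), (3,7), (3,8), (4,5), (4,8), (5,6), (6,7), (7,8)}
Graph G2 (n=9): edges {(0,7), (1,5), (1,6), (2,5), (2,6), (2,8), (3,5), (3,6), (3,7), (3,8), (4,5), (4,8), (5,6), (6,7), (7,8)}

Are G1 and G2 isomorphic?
No, not isomorphic

The graphs are NOT isomorphic.

Counting edges: G1 has 13 edge(s); G2 has 15 edge(s).
Edge count is an isomorphism invariant (a bijection on vertices induces a bijection on edges), so differing edge counts rule out isomorphism.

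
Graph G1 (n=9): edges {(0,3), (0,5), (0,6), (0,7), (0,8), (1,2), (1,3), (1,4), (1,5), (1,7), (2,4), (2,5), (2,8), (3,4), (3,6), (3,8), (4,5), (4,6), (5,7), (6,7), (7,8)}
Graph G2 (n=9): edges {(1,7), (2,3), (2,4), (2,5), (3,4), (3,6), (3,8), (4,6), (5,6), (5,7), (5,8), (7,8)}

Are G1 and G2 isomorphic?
No, not isomorphic

The graphs are NOT isomorphic.

Connected components of G1: 1 component(s) with vertex sets [[0, 1, 2, 3, 4, 5, 6, 7, 8]], sizes [9].
Connected components of G2: 2 component(s) with vertex sets [[0], [1, 2, 3, 4, 5, 6, 7, 8]], sizes [1, 8].
The number of connected components (and the multiset of component sizes) is an isomorphism invariant — an isomorphism maps each component of G1 bijectively onto a component of G2. Since G1 has 1 component(s) and G2 has 2, they cannot be isomorphic.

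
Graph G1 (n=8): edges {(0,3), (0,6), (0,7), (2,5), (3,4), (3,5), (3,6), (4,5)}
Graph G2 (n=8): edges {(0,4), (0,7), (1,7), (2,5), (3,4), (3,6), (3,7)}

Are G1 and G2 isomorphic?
No, not isomorphic

The graphs are NOT isomorphic.

Counting triangles (3-cliques): G1 has 2, G2 has 0.
Triangle count is an isomorphism invariant, so differing triangle counts rule out isomorphism.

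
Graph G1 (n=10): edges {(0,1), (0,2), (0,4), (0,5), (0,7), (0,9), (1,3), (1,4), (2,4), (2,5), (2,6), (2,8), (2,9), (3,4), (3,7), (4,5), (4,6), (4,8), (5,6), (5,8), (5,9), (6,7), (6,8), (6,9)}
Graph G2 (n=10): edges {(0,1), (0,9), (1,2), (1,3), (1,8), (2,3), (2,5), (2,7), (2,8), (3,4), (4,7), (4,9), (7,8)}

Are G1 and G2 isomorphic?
No, not isomorphic

The graphs are NOT isomorphic.

Connected components of G1: 1 component(s) with vertex sets [[0, 1, 2, 3, 4, 5, 6, 7, 8, 9]], sizes [10].
Connected components of G2: 2 component(s) with vertex sets [[6], [0, 1, 2, 3, 4, 5, 7, 8, 9]], sizes [1, 9].
The number of connected components (and the multiset of component sizes) is an isomorphism invariant — an isomorphism maps each component of G1 bijectively onto a component of G2. Since G1 has 1 component(s) and G2 has 2, they cannot be isomorphic.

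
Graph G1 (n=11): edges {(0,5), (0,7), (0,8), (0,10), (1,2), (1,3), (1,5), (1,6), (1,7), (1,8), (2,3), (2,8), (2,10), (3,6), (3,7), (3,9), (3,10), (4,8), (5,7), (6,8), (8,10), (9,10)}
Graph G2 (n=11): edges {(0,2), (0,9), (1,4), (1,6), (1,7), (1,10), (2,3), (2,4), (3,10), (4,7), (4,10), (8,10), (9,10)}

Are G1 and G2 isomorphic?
No, not isomorphic

The graphs are NOT isomorphic.

Connected components of G1: 1 component(s) with vertex sets [[0, 1, 2, 3, 4, 5, 6, 7, 8, 9, 10]], sizes [11].
Connected components of G2: 2 component(s) with vertex sets [[5], [0, 1, 2, 3, 4, 6, 7, 8, 9, 10]], sizes [1, 10].
The number of connected components (and the multiset of component sizes) is an isomorphism invariant — an isomorphism maps each component of G1 bijectively onto a component of G2. Since G1 has 1 component(s) and G2 has 2, they cannot be isomorphic.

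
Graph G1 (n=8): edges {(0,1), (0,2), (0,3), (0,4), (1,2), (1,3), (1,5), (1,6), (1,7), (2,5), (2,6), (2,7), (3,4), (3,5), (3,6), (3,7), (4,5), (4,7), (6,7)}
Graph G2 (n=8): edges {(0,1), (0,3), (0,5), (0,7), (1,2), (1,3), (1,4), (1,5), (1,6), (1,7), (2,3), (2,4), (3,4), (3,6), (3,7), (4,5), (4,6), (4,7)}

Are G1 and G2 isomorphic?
No, not isomorphic

The graphs are NOT isomorphic.

Degrees in G1: deg(0)=4, deg(1)=6, deg(2)=5, deg(3)=6, deg(4)=4, deg(5)=4, deg(6)=4, deg(7)=5.
Sorted degree sequence of G1: [6, 6, 5, 5, 4, 4, 4, 4].
Degrees in G2: deg(0)=4, deg(1)=7, deg(2)=3, deg(3)=6, deg(4)=6, deg(5)=3, deg(6)=3, deg(7)=4.
Sorted degree sequence of G2: [7, 6, 6, 4, 4, 3, 3, 3].
The (sorted) degree sequence is an isomorphism invariant, so since G1 and G2 have different degree sequences they cannot be isomorphic.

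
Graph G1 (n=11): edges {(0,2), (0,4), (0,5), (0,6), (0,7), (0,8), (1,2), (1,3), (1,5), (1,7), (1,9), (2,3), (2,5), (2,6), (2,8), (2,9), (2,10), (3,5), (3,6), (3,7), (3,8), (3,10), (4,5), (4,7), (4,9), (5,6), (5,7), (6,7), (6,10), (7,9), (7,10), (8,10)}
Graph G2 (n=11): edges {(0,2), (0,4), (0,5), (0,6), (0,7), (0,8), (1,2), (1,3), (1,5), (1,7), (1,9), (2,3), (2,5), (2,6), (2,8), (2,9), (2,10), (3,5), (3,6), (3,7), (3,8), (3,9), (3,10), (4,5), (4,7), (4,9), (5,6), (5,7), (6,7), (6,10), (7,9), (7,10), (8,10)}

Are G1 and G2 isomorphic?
No, not isomorphic

The graphs are NOT isomorphic.

Counting edges: G1 has 32 edge(s); G2 has 33 edge(s).
Edge count is an isomorphism invariant (a bijection on vertices induces a bijection on edges), so differing edge counts rule out isomorphism.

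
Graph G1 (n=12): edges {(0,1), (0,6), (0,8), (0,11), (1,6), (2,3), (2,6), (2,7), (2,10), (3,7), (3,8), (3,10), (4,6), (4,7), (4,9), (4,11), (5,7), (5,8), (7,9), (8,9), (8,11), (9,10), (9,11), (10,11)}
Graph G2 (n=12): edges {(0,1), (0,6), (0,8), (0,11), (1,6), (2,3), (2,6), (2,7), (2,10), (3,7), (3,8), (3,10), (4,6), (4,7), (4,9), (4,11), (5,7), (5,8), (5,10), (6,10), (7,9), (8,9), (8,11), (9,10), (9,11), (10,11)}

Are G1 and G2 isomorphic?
No, not isomorphic

The graphs are NOT isomorphic.

Counting edges: G1 has 24 edge(s); G2 has 26 edge(s).
Edge count is an isomorphism invariant (a bijection on vertices induces a bijection on edges), so differing edge counts rule out isomorphism.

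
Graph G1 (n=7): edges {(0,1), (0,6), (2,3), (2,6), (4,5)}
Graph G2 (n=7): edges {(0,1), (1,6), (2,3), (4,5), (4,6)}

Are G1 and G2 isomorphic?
Yes, isomorphic

The graphs are isomorphic.
One valid mapping φ: V(G1) → V(G2): 0→1, 1→0, 2→4, 3→5, 4→3, 5→2, 6→6

Verify φ preserves adjacency — for each edge of G1, its image is an edge of G2:
  (0,1) → (φ(0),φ(1)) = (0,1) ∈ E(G2) ✓
  (0,6) → (φ(0),φ(6)) = (1,6) ∈ E(G2) ✓
  (2,3) → (φ(2),φ(3)) = (4,5) ∈ E(G2) ✓
  (2,6) → (φ(2),φ(6)) = (4,6) ∈ E(G2) ✓
  (4,5) → (φ(4),φ(5)) = (2,3) ∈ E(G2) ✓
All 5 edges of G1 map to edges of G2, and |E(G1)| = |E(G2)| = 5, so φ is a bijection on edges as well as vertices. Hence G1 ≅ G2.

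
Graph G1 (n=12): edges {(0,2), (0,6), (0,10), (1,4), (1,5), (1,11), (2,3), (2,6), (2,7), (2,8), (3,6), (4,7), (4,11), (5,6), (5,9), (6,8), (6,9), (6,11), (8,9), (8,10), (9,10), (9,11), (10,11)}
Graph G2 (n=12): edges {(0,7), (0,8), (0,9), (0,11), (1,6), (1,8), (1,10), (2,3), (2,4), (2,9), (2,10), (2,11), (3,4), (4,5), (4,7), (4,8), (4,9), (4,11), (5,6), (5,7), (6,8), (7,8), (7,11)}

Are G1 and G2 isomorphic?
Yes, isomorphic

The graphs are isomorphic.
One valid mapping φ: V(G1) → V(G2): 0→9, 1→6, 2→2, 3→3, 4→1, 5→5, 6→4, 7→10, 8→11, 9→7, 10→0, 11→8

Verify φ preserves adjacency — for each edge of G1, its image is an edge of G2:
  (0,2) → (φ(0),φ(2)) = (2,9) ∈ E(G2) ✓
  (0,6) → (φ(0),φ(6)) = (4,9) ∈ E(G2) ✓
  (0,10) → (φ(0),φ(10)) = (0,9) ∈ E(G2) ✓
  (1,4) → (φ(1),φ(4)) = (1,6) ∈ E(G2) ✓
  (1,5) → (φ(1),φ(5)) = (5,6) ∈ E(G2) ✓
  (1,11) → (φ(1),φ(11)) = (6,8) ∈ E(G2) ✓
  (2,3) → (φ(2),φ(3)) = (2,3) ∈ E(G2) ✓
  (2,6) → (φ(2),φ(6)) = (2,4) ∈ E(G2) ✓
  (2,7) → (φ(2),φ(7)) = (2,10) ∈ E(G2) ✓
  (2,8) → (φ(2),φ(8)) = (2,11) ∈ E(G2) ✓
  (3,6) → (φ(3),φ(6)) = (3,4) ∈ E(G2) ✓
  (4,7) → (φ(4),φ(7)) = (1,10) ∈ E(G2) ✓
  (4,11) → (φ(4),φ(11)) = (1,8) ∈ E(G2) ✓
  (5,6) → (φ(5),φ(6)) = (4,5) ∈ E(G2) ✓
  (5,9) → (φ(5),φ(9)) = (5,7) ∈ E(G2) ✓
  (6,8) → (φ(6),φ(8)) = (4,11) ∈ E(G2) ✓
  (6,9) → (φ(6),φ(9)) = (4,7) ∈ E(G2) ✓
  (6,11) → (φ(6),φ(11)) = (4,8) ∈ E(G2) ✓
  (8,9) → (φ(8),φ(9)) = (7,11) ∈ E(G2) ✓
  (8,10) → (φ(8),φ(10)) = (0,11) ∈ E(G2) ✓
  (9,10) → (φ(9),φ(10)) = (0,7) ∈ E(G2) ✓
  (9,11) → (φ(9),φ(11)) = (7,8) ∈ E(G2) ✓
  (10,11) → (φ(10),φ(11)) = (0,8) ∈ E(G2) ✓
All 23 edges of G1 map to edges of G2, and |E(G1)| = |E(G2)| = 23, so φ is a bijection on edges as well as vertices. Hence G1 ≅ G2.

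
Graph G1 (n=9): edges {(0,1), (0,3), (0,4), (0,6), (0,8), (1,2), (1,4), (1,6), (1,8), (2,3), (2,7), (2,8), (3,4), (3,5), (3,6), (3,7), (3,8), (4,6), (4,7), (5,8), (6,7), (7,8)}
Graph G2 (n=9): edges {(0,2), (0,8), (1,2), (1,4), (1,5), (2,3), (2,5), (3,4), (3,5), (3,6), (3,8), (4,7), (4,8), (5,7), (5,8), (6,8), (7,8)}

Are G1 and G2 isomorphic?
No, not isomorphic

The graphs are NOT isomorphic.

Counting triangles (3-cliques): G1 has 18, G2 has 7.
Triangle count is an isomorphism invariant, so differing triangle counts rule out isomorphism.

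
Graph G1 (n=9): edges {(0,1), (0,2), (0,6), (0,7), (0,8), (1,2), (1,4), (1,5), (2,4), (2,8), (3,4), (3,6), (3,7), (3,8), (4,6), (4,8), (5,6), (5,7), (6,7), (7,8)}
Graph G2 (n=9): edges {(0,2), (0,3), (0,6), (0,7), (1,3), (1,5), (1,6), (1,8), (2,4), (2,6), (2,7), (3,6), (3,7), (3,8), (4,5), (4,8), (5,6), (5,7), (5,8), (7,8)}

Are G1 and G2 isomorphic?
Yes, isomorphic

The graphs are isomorphic.
One valid mapping φ: V(G1) → V(G2): 0→7, 1→2, 2→0, 3→1, 4→6, 5→4, 6→5, 7→8, 8→3

Verify φ preserves adjacency — for each edge of G1, its image is an edge of G2:
  (0,1) → (φ(0),φ(1)) = (2,7) ∈ E(G2) ✓
  (0,2) → (φ(0),φ(2)) = (0,7) ∈ E(G2) ✓
  (0,6) → (φ(0),φ(6)) = (5,7) ∈ E(G2) ✓
  (0,7) → (φ(0),φ(7)) = (7,8) ∈ E(G2) ✓
  (0,8) → (φ(0),φ(8)) = (3,7) ∈ E(G2) ✓
  (1,2) → (φ(1),φ(2)) = (0,2) ∈ E(G2) ✓
  (1,4) → (φ(1),φ(4)) = (2,6) ∈ E(G2) ✓
  (1,5) → (φ(1),φ(5)) = (2,4) ∈ E(G2) ✓
  (2,4) → (φ(2),φ(4)) = (0,6) ∈ E(G2) ✓
  (2,8) → (φ(2),φ(8)) = (0,3) ∈ E(G2) ✓
  (3,4) → (φ(3),φ(4)) = (1,6) ∈ E(G2) ✓
  (3,6) → (φ(3),φ(6)) = (1,5) ∈ E(G2) ✓
  (3,7) → (φ(3),φ(7)) = (1,8) ∈ E(G2) ✓
  (3,8) → (φ(3),φ(8)) = (1,3) ∈ E(G2) ✓
  (4,6) → (φ(4),φ(6)) = (5,6) ∈ E(G2) ✓
  (4,8) → (φ(4),φ(8)) = (3,6) ∈ E(G2) ✓
  (5,6) → (φ(5),φ(6)) = (4,5) ∈ E(G2) ✓
  (5,7) → (φ(5),φ(7)) = (4,8) ∈ E(G2) ✓
  (6,7) → (φ(6),φ(7)) = (5,8) ∈ E(G2) ✓
  (7,8) → (φ(7),φ(8)) = (3,8) ∈ E(G2) ✓
All 20 edges of G1 map to edges of G2, and |E(G1)| = |E(G2)| = 20, so φ is a bijection on edges as well as vertices. Hence G1 ≅ G2.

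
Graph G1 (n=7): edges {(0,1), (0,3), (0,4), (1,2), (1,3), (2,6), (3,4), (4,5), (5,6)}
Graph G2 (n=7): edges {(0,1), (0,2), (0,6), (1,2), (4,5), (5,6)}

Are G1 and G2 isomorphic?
No, not isomorphic

The graphs are NOT isomorphic.

Degrees in G1: deg(0)=3, deg(1)=3, deg(2)=2, deg(3)=3, deg(4)=3, deg(5)=2, deg(6)=2.
Sorted degree sequence of G1: [3, 3, 3, 3, 2, 2, 2].
Degrees in G2: deg(0)=3, deg(1)=2, deg(2)=2, deg(3)=0, deg(4)=1, deg(5)=2, deg(6)=2.
Sorted degree sequence of G2: [3, 2, 2, 2, 2, 1, 0].
The (sorted) degree sequence is an isomorphism invariant, so since G1 and G2 have different degree sequences they cannot be isomorphic.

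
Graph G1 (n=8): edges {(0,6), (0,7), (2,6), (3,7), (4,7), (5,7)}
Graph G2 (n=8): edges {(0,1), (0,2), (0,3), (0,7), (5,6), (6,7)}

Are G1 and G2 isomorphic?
Yes, isomorphic

The graphs are isomorphic.
One valid mapping φ: V(G1) → V(G2): 0→7, 1→4, 2→5, 3→1, 4→2, 5→3, 6→6, 7→0

Verify φ preserves adjacency — for each edge of G1, its image is an edge of G2:
  (0,6) → (φ(0),φ(6)) = (6,7) ∈ E(G2) ✓
  (0,7) → (φ(0),φ(7)) = (0,7) ∈ E(G2) ✓
  (2,6) → (φ(2),φ(6)) = (5,6) ∈ E(G2) ✓
  (3,7) → (φ(3),φ(7)) = (0,1) ∈ E(G2) ✓
  (4,7) → (φ(4),φ(7)) = (0,2) ∈ E(G2) ✓
  (5,7) → (φ(5),φ(7)) = (0,3) ∈ E(G2) ✓
All 6 edges of G1 map to edges of G2, and |E(G1)| = |E(G2)| = 6, so φ is a bijection on edges as well as vertices. Hence G1 ≅ G2.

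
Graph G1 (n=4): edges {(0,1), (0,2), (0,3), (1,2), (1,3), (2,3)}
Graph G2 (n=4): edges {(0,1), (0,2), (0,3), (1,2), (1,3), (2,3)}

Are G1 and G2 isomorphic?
Yes, isomorphic

The graphs are isomorphic.
One valid mapping φ: V(G1) → V(G2): 0→2, 1→1, 2→0, 3→3

Verify φ preserves adjacency — for each edge of G1, its image is an edge of G2:
  (0,1) → (φ(0),φ(1)) = (1,2) ∈ E(G2) ✓
  (0,2) → (φ(0),φ(2)) = (0,2) ∈ E(G2) ✓
  (0,3) → (φ(0),φ(3)) = (2,3) ∈ E(G2) ✓
  (1,2) → (φ(1),φ(2)) = (0,1) ∈ E(G2) ✓
  (1,3) → (φ(1),φ(3)) = (1,3) ∈ E(G2) ✓
  (2,3) → (φ(2),φ(3)) = (0,3) ∈ E(G2) ✓
All 6 edges of G1 map to edges of G2, and |E(G1)| = |E(G2)| = 6, so φ is a bijection on edges as well as vertices. Hence G1 ≅ G2.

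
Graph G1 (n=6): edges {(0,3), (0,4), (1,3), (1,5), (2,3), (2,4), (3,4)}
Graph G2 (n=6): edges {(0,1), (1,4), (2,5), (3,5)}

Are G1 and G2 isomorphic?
No, not isomorphic

The graphs are NOT isomorphic.

Connected components of G1: 1 component(s) with vertex sets [[0, 1, 2, 3, 4, 5]], sizes [6].
Connected components of G2: 2 component(s) with vertex sets [[0, 1, 4], [2, 3, 5]], sizes [3, 3].
The number of connected components (and the multiset of component sizes) is an isomorphism invariant — an isomorphism maps each component of G1 bijectively onto a component of G2. Since G1 has 1 component(s) and G2 has 2, they cannot be isomorphic.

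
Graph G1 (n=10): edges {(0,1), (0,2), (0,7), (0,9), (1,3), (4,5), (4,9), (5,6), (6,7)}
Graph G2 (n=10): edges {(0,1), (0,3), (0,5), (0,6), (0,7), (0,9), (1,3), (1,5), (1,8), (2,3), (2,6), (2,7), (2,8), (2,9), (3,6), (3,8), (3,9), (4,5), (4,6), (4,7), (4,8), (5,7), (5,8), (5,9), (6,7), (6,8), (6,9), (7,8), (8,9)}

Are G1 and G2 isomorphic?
No, not isomorphic

The graphs are NOT isomorphic.

Counting triangles (3-cliques): G1 has 0, G2 has 30.
Triangle count is an isomorphism invariant, so differing triangle counts rule out isomorphism.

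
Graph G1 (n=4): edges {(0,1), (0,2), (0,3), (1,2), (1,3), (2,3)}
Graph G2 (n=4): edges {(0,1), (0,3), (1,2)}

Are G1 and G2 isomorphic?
No, not isomorphic

The graphs are NOT isomorphic.

Degrees in G1: deg(0)=3, deg(1)=3, deg(2)=3, deg(3)=3.
Sorted degree sequence of G1: [3, 3, 3, 3].
Degrees in G2: deg(0)=2, deg(1)=2, deg(2)=1, deg(3)=1.
Sorted degree sequence of G2: [2, 2, 1, 1].
The (sorted) degree sequence is an isomorphism invariant, so since G1 and G2 have different degree sequences they cannot be isomorphic.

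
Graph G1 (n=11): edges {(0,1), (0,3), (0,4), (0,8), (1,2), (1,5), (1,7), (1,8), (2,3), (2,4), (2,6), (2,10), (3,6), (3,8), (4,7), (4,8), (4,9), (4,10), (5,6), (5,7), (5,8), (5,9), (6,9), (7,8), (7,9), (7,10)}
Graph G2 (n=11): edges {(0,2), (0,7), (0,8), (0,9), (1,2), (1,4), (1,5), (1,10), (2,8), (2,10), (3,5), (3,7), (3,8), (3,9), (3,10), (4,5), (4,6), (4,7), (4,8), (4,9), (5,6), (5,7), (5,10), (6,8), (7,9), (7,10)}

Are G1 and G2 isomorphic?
Yes, isomorphic

The graphs are isomorphic.
One valid mapping φ: V(G1) → V(G2): 0→9, 1→3, 2→8, 3→0, 4→4, 5→10, 6→2, 7→5, 8→7, 9→1, 10→6

Verify φ preserves adjacency — for each edge of G1, its image is an edge of G2:
  (0,1) → (φ(0),φ(1)) = (3,9) ∈ E(G2) ✓
  (0,3) → (φ(0),φ(3)) = (0,9) ∈ E(G2) ✓
  (0,4) → (φ(0),φ(4)) = (4,9) ∈ E(G2) ✓
  (0,8) → (φ(0),φ(8)) = (7,9) ∈ E(G2) ✓
  (1,2) → (φ(1),φ(2)) = (3,8) ∈ E(G2) ✓
  (1,5) → (φ(1),φ(5)) = (3,10) ∈ E(G2) ✓
  (1,7) → (φ(1),φ(7)) = (3,5) ∈ E(G2) ✓
  (1,8) → (φ(1),φ(8)) = (3,7) ∈ E(G2) ✓
  (2,3) → (φ(2),φ(3)) = (0,8) ∈ E(G2) ✓
  (2,4) → (φ(2),φ(4)) = (4,8) ∈ E(G2) ✓
  (2,6) → (φ(2),φ(6)) = (2,8) ∈ E(G2) ✓
  (2,10) → (φ(2),φ(10)) = (6,8) ∈ E(G2) ✓
  (3,6) → (φ(3),φ(6)) = (0,2) ∈ E(G2) ✓
  (3,8) → (φ(3),φ(8)) = (0,7) ∈ E(G2) ✓
  (4,7) → (φ(4),φ(7)) = (4,5) ∈ E(G2) ✓
  (4,8) → (φ(4),φ(8)) = (4,7) ∈ E(G2) ✓
  (4,9) → (φ(4),φ(9)) = (1,4) ∈ E(G2) ✓
  (4,10) → (φ(4),φ(10)) = (4,6) ∈ E(G2) ✓
  (5,6) → (φ(5),φ(6)) = (2,10) ∈ E(G2) ✓
  (5,7) → (φ(5),φ(7)) = (5,10) ∈ E(G2) ✓
  (5,8) → (φ(5),φ(8)) = (7,10) ∈ E(G2) ✓
  (5,9) → (φ(5),φ(9)) = (1,10) ∈ E(G2) ✓
  (6,9) → (φ(6),φ(9)) = (1,2) ∈ E(G2) ✓
  (7,8) → (φ(7),φ(8)) = (5,7) ∈ E(G2) ✓
  (7,9) → (φ(7),φ(9)) = (1,5) ∈ E(G2) ✓
  (7,10) → (φ(7),φ(10)) = (5,6) ∈ E(G2) ✓
All 26 edges of G1 map to edges of G2, and |E(G1)| = |E(G2)| = 26, so φ is a bijection on edges as well as vertices. Hence G1 ≅ G2.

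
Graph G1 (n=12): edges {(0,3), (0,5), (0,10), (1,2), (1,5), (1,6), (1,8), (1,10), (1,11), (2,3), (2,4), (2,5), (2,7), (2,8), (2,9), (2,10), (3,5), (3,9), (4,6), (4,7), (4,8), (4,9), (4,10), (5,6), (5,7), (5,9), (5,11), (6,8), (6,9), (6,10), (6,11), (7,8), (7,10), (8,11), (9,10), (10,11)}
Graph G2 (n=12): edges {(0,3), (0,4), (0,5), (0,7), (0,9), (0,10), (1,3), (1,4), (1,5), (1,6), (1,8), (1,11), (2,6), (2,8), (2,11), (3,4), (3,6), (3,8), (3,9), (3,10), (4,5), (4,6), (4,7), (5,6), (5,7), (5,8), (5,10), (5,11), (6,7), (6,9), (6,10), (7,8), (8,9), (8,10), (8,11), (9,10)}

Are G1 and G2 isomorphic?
Yes, isomorphic

The graphs are isomorphic.
One valid mapping φ: V(G1) → V(G2): 0→2, 1→10, 2→5, 3→11, 4→4, 5→8, 6→3, 7→7, 8→0, 9→1, 10→6, 11→9

Verify φ preserves adjacency — for each edge of G1, its image is an edge of G2:
  (0,3) → (φ(0),φ(3)) = (2,11) ∈ E(G2) ✓
  (0,5) → (φ(0),φ(5)) = (2,8) ∈ E(G2) ✓
  (0,10) → (φ(0),φ(10)) = (2,6) ∈ E(G2) ✓
  (1,2) → (φ(1),φ(2)) = (5,10) ∈ E(G2) ✓
  (1,5) → (φ(1),φ(5)) = (8,10) ∈ E(G2) ✓
  (1,6) → (φ(1),φ(6)) = (3,10) ∈ E(G2) ✓
  (1,8) → (φ(1),φ(8)) = (0,10) ∈ E(G2) ✓
  (1,10) → (φ(1),φ(10)) = (6,10) ∈ E(G2) ✓
  (1,11) → (φ(1),φ(11)) = (9,10) ∈ E(G2) ✓
  (2,3) → (φ(2),φ(3)) = (5,11) ∈ E(G2) ✓
  (2,4) → (φ(2),φ(4)) = (4,5) ∈ E(G2) ✓
  (2,5) → (φ(2),φ(5)) = (5,8) ∈ E(G2) ✓
  (2,7) → (φ(2),φ(7)) = (5,7) ∈ E(G2) ✓
  (2,8) → (φ(2),φ(8)) = (0,5) ∈ E(G2) ✓
  (2,9) → (φ(2),φ(9)) = (1,5) ∈ E(G2) ✓
  (2,10) → (φ(2),φ(10)) = (5,6) ∈ E(G2) ✓
  (3,5) → (φ(3),φ(5)) = (8,11) ∈ E(G2) ✓
  (3,9) → (φ(3),φ(9)) = (1,11) ∈ E(G2) ✓
  (4,6) → (φ(4),φ(6)) = (3,4) ∈ E(G2) ✓
  (4,7) → (φ(4),φ(7)) = (4,7) ∈ E(G2) ✓
  (4,8) → (φ(4),φ(8)) = (0,4) ∈ E(G2) ✓
  (4,9) → (φ(4),φ(9)) = (1,4) ∈ E(G2) ✓
  (4,10) → (φ(4),φ(10)) = (4,6) ∈ E(G2) ✓
  (5,6) → (φ(5),φ(6)) = (3,8) ∈ E(G2) ✓
  (5,7) → (φ(5),φ(7)) = (7,8) ∈ E(G2) ✓
  (5,9) → (φ(5),φ(9)) = (1,8) ∈ E(G2) ✓
  (5,11) → (φ(5),φ(11)) = (8,9) ∈ E(G2) ✓
  (6,8) → (φ(6),φ(8)) = (0,3) ∈ E(G2) ✓
  (6,9) → (φ(6),φ(9)) = (1,3) ∈ E(G2) ✓
  (6,10) → (φ(6),φ(10)) = (3,6) ∈ E(G2) ✓
  (6,11) → (φ(6),φ(11)) = (3,9) ∈ E(G2) ✓
  (7,8) → (φ(7),φ(8)) = (0,7) ∈ E(G2) ✓
  (7,10) → (φ(7),φ(10)) = (6,7) ∈ E(G2) ✓
  (8,11) → (φ(8),φ(11)) = (0,9) ∈ E(G2) ✓
  (9,10) → (φ(9),φ(10)) = (1,6) ∈ E(G2) ✓
  (10,11) → (φ(10),φ(11)) = (6,9) ∈ E(G2) ✓
All 36 edges of G1 map to edges of G2, and |E(G1)| = |E(G2)| = 36, so φ is a bijection on edges as well as vertices. Hence G1 ≅ G2.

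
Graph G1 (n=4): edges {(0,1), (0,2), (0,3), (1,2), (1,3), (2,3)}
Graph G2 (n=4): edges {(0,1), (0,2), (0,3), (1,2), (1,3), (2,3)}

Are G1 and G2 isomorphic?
Yes, isomorphic

The graphs are isomorphic.
One valid mapping φ: V(G1) → V(G2): 0→2, 1→3, 2→0, 3→1

Verify φ preserves adjacency — for each edge of G1, its image is an edge of G2:
  (0,1) → (φ(0),φ(1)) = (2,3) ∈ E(G2) ✓
  (0,2) → (φ(0),φ(2)) = (0,2) ∈ E(G2) ✓
  (0,3) → (φ(0),φ(3)) = (1,2) ∈ E(G2) ✓
  (1,2) → (φ(1),φ(2)) = (0,3) ∈ E(G2) ✓
  (1,3) → (φ(1),φ(3)) = (1,3) ∈ E(G2) ✓
  (2,3) → (φ(2),φ(3)) = (0,1) ∈ E(G2) ✓
All 6 edges of G1 map to edges of G2, and |E(G1)| = |E(G2)| = 6, so φ is a bijection on edges as well as vertices. Hence G1 ≅ G2.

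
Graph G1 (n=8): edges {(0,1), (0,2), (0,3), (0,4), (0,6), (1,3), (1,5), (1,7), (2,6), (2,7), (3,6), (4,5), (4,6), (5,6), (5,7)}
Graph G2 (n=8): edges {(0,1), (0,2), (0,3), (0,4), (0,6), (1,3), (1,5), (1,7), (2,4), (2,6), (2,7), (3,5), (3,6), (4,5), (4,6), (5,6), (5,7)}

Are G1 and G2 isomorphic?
No, not isomorphic

The graphs are NOT isomorphic.

Counting edges: G1 has 15 edge(s); G2 has 17 edge(s).
Edge count is an isomorphism invariant (a bijection on vertices induces a bijection on edges), so differing edge counts rule out isomorphism.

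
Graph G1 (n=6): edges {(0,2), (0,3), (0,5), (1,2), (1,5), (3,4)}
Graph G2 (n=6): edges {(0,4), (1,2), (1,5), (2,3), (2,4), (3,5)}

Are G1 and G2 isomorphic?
Yes, isomorphic

The graphs are isomorphic.
One valid mapping φ: V(G1) → V(G2): 0→2, 1→5, 2→1, 3→4, 4→0, 5→3

Verify φ preserves adjacency — for each edge of G1, its image is an edge of G2:
  (0,2) → (φ(0),φ(2)) = (1,2) ∈ E(G2) ✓
  (0,3) → (φ(0),φ(3)) = (2,4) ∈ E(G2) ✓
  (0,5) → (φ(0),φ(5)) = (2,3) ∈ E(G2) ✓
  (1,2) → (φ(1),φ(2)) = (1,5) ∈ E(G2) ✓
  (1,5) → (φ(1),φ(5)) = (3,5) ∈ E(G2) ✓
  (3,4) → (φ(3),φ(4)) = (0,4) ∈ E(G2) ✓
All 6 edges of G1 map to edges of G2, and |E(G1)| = |E(G2)| = 6, so φ is a bijection on edges as well as vertices. Hence G1 ≅ G2.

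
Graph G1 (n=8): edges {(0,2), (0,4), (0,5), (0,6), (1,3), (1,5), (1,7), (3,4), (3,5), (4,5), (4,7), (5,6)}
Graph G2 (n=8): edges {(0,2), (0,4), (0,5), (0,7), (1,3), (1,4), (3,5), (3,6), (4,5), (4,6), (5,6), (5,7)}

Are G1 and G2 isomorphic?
Yes, isomorphic

The graphs are isomorphic.
One valid mapping φ: V(G1) → V(G2): 0→0, 1→3, 2→2, 3→6, 4→4, 5→5, 6→7, 7→1

Verify φ preserves adjacency — for each edge of G1, its image is an edge of G2:
  (0,2) → (φ(0),φ(2)) = (0,2) ∈ E(G2) ✓
  (0,4) → (φ(0),φ(4)) = (0,4) ∈ E(G2) ✓
  (0,5) → (φ(0),φ(5)) = (0,5) ∈ E(G2) ✓
  (0,6) → (φ(0),φ(6)) = (0,7) ∈ E(G2) ✓
  (1,3) → (φ(1),φ(3)) = (3,6) ∈ E(G2) ✓
  (1,5) → (φ(1),φ(5)) = (3,5) ∈ E(G2) ✓
  (1,7) → (φ(1),φ(7)) = (1,3) ∈ E(G2) ✓
  (3,4) → (φ(3),φ(4)) = (4,6) ∈ E(G2) ✓
  (3,5) → (φ(3),φ(5)) = (5,6) ∈ E(G2) ✓
  (4,5) → (φ(4),φ(5)) = (4,5) ∈ E(G2) ✓
  (4,7) → (φ(4),φ(7)) = (1,4) ∈ E(G2) ✓
  (5,6) → (φ(5),φ(6)) = (5,7) ∈ E(G2) ✓
All 12 edges of G1 map to edges of G2, and |E(G1)| = |E(G2)| = 12, so φ is a bijection on edges as well as vertices. Hence G1 ≅ G2.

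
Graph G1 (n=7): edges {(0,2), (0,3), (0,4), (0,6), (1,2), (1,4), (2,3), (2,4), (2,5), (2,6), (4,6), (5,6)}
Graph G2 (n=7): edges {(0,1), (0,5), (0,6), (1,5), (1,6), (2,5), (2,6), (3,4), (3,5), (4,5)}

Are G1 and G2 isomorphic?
No, not isomorphic

The graphs are NOT isomorphic.

Degrees in G1: deg(0)=4, deg(1)=2, deg(2)=6, deg(3)=2, deg(4)=4, deg(5)=2, deg(6)=4.
Sorted degree sequence of G1: [6, 4, 4, 4, 2, 2, 2].
Degrees in G2: deg(0)=3, deg(1)=3, deg(2)=2, deg(3)=2, deg(4)=2, deg(5)=5, deg(6)=3.
Sorted degree sequence of G2: [5, 3, 3, 3, 2, 2, 2].
The (sorted) degree sequence is an isomorphism invariant, so since G1 and G2 have different degree sequences they cannot be isomorphic.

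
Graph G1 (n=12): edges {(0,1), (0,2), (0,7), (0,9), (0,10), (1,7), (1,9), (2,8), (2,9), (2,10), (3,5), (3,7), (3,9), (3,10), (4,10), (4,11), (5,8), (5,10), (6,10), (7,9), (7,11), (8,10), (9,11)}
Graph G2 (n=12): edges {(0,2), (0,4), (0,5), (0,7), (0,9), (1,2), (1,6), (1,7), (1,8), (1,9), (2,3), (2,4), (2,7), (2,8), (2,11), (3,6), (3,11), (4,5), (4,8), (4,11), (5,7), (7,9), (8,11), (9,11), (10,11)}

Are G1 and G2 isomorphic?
No, not isomorphic

The graphs are NOT isomorphic.

Degrees in G1: deg(0)=5, deg(1)=3, deg(2)=4, deg(3)=4, deg(4)=2, deg(5)=3, deg(6)=1, deg(7)=5, deg(8)=3, deg(9)=6, deg(10)=7, deg(11)=3.
Sorted degree sequence of G1: [7, 6, 5, 5, 4, 4, 3, 3, 3, 3, 2, 1].
Degrees in G2: deg(0)=5, deg(1)=5, deg(2)=7, deg(3)=3, deg(4)=5, deg(5)=3, deg(6)=2, deg(7)=5, deg(8)=4, deg(9)=4, deg(10)=1, deg(11)=6.
Sorted degree sequence of G2: [7, 6, 5, 5, 5, 5, 4, 4, 3, 3, 2, 1].
The (sorted) degree sequence is an isomorphism invariant, so since G1 and G2 have different degree sequences they cannot be isomorphic.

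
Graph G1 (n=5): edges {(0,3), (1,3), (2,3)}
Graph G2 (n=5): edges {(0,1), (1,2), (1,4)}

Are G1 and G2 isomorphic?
Yes, isomorphic

The graphs are isomorphic.
One valid mapping φ: V(G1) → V(G2): 0→4, 1→0, 2→2, 3→1, 4→3

Verify φ preserves adjacency — for each edge of G1, its image is an edge of G2:
  (0,3) → (φ(0),φ(3)) = (1,4) ∈ E(G2) ✓
  (1,3) → (φ(1),φ(3)) = (0,1) ∈ E(G2) ✓
  (2,3) → (φ(2),φ(3)) = (1,2) ∈ E(G2) ✓
All 3 edges of G1 map to edges of G2, and |E(G1)| = |E(G2)| = 3, so φ is a bijection on edges as well as vertices. Hence G1 ≅ G2.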